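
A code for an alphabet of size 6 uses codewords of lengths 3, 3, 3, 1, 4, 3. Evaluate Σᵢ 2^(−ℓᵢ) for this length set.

1.0625

With common denominator 2^4 = 16: Σ 2^(−ℓᵢ) = 2/16 + 2/16 + 2/16 + 8/16 + 1/16 + 2/16 = 17/16 = 1.0625.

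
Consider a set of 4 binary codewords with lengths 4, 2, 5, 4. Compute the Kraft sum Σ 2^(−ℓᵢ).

With common denominator 2^5 = 32: Σ 2^(−ℓᵢ) = 2/32 + 8/32 + 1/32 + 2/32 = 13/32 = 0.40625.

0.40625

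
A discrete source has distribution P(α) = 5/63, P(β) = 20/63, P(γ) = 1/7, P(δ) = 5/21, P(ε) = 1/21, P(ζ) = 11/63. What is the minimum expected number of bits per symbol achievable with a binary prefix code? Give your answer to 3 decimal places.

2.397 bits/symbol

Repeatedly combine the two least-probable nodes; the expected code length is the sum of the merged weights.
merge 1/21 + 5/63 → 8/63
merge 8/63 + 1/7 → 17/63
merge 11/63 + 5/21 → 26/63
merge 17/63 + 20/63 → 37/63
merge 26/63 + 37/63 → 1
L = 8/63 + 17/63 + 26/63 + 37/63 + 1 = 151/63 ≈ 2.397 bits/symbol.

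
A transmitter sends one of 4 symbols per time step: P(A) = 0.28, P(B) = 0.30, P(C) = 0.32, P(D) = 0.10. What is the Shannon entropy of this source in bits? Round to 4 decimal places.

H = −Σ pᵢ log₂ pᵢ.
−0.28·log₂(0.28) = 0.5142
−0.30·log₂(0.30) = 0.5211
−0.32·log₂(0.32) = 0.5260
−0.10·log₂(0.10) = 0.3322
Sum ≈ 1.8935 → 1.8935 bits.

1.8935 bits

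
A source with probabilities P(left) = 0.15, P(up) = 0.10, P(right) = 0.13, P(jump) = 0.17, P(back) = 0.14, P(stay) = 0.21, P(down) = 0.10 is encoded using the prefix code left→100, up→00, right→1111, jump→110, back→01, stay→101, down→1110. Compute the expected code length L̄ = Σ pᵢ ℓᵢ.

L̄ = Σ pᵢ·ℓᵢ = 0.15·3 + 0.10·2 + 0.13·4 + 0.17·3 + 0.14·2 + 0.21·3 + 0.10·4 = 2.99 bits/symbol.

2.99 bits/symbol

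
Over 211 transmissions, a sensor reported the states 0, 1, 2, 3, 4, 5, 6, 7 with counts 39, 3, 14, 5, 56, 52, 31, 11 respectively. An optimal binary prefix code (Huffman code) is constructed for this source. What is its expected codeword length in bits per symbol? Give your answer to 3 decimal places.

2.588 bits/symbol

Probabilities are the counts divided by 211.
Repeatedly combine the two least-probable nodes; the expected code length is the sum of the merged weights.
merge 3/211 + 5/211 → 8/211
merge 8/211 + 11/211 → 19/211
merge 14/211 + 19/211 → 33/211
merge 31/211 + 33/211 → 64/211
merge 39/211 + 52/211 → 91/211
merge 56/211 + 64/211 → 120/211
merge 91/211 + 120/211 → 1
L = 8/211 + 19/211 + 33/211 + 64/211 + 91/211 + 120/211 + 1 = 546/211 ≈ 2.588 bits/symbol.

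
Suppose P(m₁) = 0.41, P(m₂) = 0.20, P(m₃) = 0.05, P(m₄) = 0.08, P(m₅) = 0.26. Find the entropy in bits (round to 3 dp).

2.005 bits

H = −Σ pᵢ log₂ pᵢ.
−0.41·log₂(0.41) = 0.5274
−0.20·log₂(0.20) = 0.4644
−0.05·log₂(0.05) = 0.2161
−0.08·log₂(0.08) = 0.2915
−0.26·log₂(0.26) = 0.5053
Sum ≈ 2.0047 → 2.005 bits.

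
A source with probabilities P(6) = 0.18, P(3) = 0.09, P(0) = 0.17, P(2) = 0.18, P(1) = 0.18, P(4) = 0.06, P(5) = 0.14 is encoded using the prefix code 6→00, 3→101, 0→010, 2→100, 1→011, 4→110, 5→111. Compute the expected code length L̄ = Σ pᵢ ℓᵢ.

2.82 bits/symbol

L̄ = Σ pᵢ·ℓᵢ = 0.18·2 + 0.09·3 + 0.17·3 + 0.18·3 + 0.18·3 + 0.06·3 + 0.14·3 = 2.82 bits/symbol.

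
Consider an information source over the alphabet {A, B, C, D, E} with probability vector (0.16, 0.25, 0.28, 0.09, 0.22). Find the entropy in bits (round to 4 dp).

2.2305 bits

H = −Σ pᵢ log₂ pᵢ.
−0.16·log₂(0.16) = 0.4230
−0.25·log₂(0.25) = 0.5000
−0.28·log₂(0.28) = 0.5142
−0.09·log₂(0.09) = 0.3127
−0.22·log₂(0.22) = 0.4806
Sum ≈ 2.2305 → 2.2305 bits.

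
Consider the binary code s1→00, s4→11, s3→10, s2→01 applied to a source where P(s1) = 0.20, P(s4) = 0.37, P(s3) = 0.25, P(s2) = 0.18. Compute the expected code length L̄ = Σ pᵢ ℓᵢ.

2 bits/symbol

L̄ = Σ pᵢ·ℓᵢ = 0.20·2 + 0.37·2 + 0.25·2 + 0.18·2 = 2 bits/symbol.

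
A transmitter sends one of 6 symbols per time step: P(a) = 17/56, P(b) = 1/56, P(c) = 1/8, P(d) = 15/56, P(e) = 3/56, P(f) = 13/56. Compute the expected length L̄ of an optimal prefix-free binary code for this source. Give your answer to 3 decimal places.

2.268 bits/symbol

Repeatedly combine the two least-probable nodes; the expected code length is the sum of the merged weights.
merge 1/56 + 3/56 → 1/14
merge 1/14 + 1/8 → 11/56
merge 11/56 + 13/56 → 3/7
merge 15/56 + 17/56 → 4/7
merge 3/7 + 4/7 → 1
L = 1/14 + 11/56 + 3/7 + 4/7 + 1 = 127/56 ≈ 2.268 bits/symbol.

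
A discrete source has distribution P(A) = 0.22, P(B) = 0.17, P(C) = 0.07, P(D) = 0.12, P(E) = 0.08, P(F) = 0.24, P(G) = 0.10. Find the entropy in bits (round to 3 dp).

H = −Σ pᵢ log₂ pᵢ.
−0.22·log₂(0.22) = 0.4806
−0.17·log₂(0.17) = 0.4346
−0.07·log₂(0.07) = 0.2686
−0.12·log₂(0.12) = 0.3671
−0.08·log₂(0.08) = 0.2915
−0.24·log₂(0.24) = 0.4941
−0.10·log₂(0.10) = 0.3322
Sum ≈ 2.6686 → 2.669 bits.

2.669 bits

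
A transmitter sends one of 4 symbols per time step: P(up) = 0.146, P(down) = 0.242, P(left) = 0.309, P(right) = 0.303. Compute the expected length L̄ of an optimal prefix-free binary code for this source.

Repeatedly combine the two least-probable nodes; the expected code length is the sum of the merged weights.
merge 73/500 + 121/500 → 97/250
merge 303/1000 + 309/1000 → 153/250
merge 97/250 + 153/250 → 1
L = 97/250 + 153/250 + 1 = 2 bits/symbol.

2 bits/symbol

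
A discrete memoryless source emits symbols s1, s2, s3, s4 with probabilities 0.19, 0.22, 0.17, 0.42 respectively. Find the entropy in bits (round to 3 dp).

1.896 bits

H = −Σ pᵢ log₂ pᵢ.
−0.19·log₂(0.19) = 0.4552
−0.22·log₂(0.22) = 0.4806
−0.17·log₂(0.17) = 0.4346
−0.42·log₂(0.42) = 0.5256
Sum ≈ 1.8960 → 1.896 bits.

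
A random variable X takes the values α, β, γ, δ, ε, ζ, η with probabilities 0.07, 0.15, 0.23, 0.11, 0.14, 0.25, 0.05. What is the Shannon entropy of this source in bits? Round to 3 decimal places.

H = −Σ pᵢ log₂ pᵢ.
−0.07·log₂(0.07) = 0.2686
−0.15·log₂(0.15) = 0.4105
−0.23·log₂(0.23) = 0.4877
−0.11·log₂(0.11) = 0.3503
−0.14·log₂(0.14) = 0.3971
−0.25·log₂(0.25) = 0.5000
−0.05·log₂(0.05) = 0.2161
Sum ≈ 2.6303 → 2.630 bits.

2.630 bits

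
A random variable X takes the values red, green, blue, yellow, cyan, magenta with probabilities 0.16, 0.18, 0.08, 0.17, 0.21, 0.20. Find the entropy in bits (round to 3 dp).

H = −Σ pᵢ log₂ pᵢ.
−0.16·log₂(0.16) = 0.4230
−0.18·log₂(0.18) = 0.4453
−0.08·log₂(0.08) = 0.2915
−0.17·log₂(0.17) = 0.4346
−0.21·log₂(0.21) = 0.4728
−0.20·log₂(0.20) = 0.4644
Sum ≈ 2.5316 → 2.532 bits.

2.532 bits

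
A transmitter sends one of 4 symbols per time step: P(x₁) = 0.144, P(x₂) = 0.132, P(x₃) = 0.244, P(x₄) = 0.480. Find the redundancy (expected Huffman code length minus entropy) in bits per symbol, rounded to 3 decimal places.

Entropy H = −Σ p log₂ p ≈ 1.7930 bits.
Huffman merges: 33/250+18/125→69/250; 61/250+69/250→13/25; 12/25+13/25→1. L = 449/250 ≈ 1.7960.
L − H = 1.7960 − 1.7930 = 0.003 bits.

0.003 bits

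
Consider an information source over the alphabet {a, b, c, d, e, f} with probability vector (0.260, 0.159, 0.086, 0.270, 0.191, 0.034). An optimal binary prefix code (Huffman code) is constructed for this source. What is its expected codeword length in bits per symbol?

2.399 bits/symbol

Repeatedly combine the two least-probable nodes; the expected code length is the sum of the merged weights.
merge 17/500 + 43/500 → 3/25
merge 3/25 + 159/1000 → 279/1000
merge 191/1000 + 13/50 → 451/1000
merge 27/100 + 279/1000 → 549/1000
merge 451/1000 + 549/1000 → 1
L = 3/25 + 279/1000 + 451/1000 + 549/1000 + 1 = 2399/1000 = 2.399 bits/symbol.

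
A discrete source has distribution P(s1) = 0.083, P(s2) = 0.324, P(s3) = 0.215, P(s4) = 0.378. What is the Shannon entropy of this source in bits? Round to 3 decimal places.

H = −Σ pᵢ log₂ pᵢ.
−0.083·log₂(0.083) = 0.2980
−0.324·log₂(0.324) = 0.5268
−0.215·log₂(0.215) = 0.4768
−0.378·log₂(0.378) = 0.5305
Sum ≈ 1.8322 → 1.832 bits.

1.832 bits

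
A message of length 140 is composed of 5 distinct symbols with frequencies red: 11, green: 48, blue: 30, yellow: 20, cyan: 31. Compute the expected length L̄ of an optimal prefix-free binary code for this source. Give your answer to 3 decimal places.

2.221 bits/symbol

Probabilities are the counts divided by 140.
Repeatedly combine the two least-probable nodes; the expected code length is the sum of the merged weights.
merge 11/140 + 1/7 → 31/140
merge 3/14 + 31/140 → 61/140
merge 31/140 + 12/35 → 79/140
merge 61/140 + 79/140 → 1
L = 31/140 + 61/140 + 79/140 + 1 = 311/140 ≈ 2.221 bits/symbol.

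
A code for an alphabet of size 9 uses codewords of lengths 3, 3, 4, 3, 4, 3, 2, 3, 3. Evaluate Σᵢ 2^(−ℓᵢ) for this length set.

1.125

With common denominator 2^4 = 16: Σ 2^(−ℓᵢ) = 2/16 + 2/16 + 1/16 + 2/16 + 1/16 + 2/16 + 4/16 + 2/16 + 2/16 = 18/16 = 1.125.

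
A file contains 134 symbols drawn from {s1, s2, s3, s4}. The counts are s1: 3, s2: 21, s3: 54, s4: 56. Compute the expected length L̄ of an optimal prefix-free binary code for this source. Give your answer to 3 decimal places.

Probabilities are the counts divided by 134.
Repeatedly combine the two least-probable nodes; the expected code length is the sum of the merged weights.
merge 3/134 + 21/134 → 12/67
merge 12/67 + 27/67 → 39/67
merge 28/67 + 39/67 → 1
L = 12/67 + 39/67 + 1 = 118/67 ≈ 1.761 bits/symbol.

1.761 bits/symbol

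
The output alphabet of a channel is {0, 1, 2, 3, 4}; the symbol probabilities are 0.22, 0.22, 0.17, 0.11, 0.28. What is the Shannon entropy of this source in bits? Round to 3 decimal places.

2.260 bits

H = −Σ pᵢ log₂ pᵢ.
−0.22·log₂(0.22) = 0.4806
−0.22·log₂(0.22) = 0.4806
−0.17·log₂(0.17) = 0.4346
−0.11·log₂(0.11) = 0.3503
−0.28·log₂(0.28) = 0.5142
Sum ≈ 2.2602 → 2.260 bits.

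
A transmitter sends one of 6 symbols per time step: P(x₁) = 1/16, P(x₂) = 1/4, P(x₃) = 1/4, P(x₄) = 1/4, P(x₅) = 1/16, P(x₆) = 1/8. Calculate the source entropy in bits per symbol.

Each probability is a power of 1/2, so log₂(1/p) is an integer.
H = Σ p·log₂(1/p) = 1/16·4 + 1/4·2 + 1/4·2 + 1/4·2 + 1/16·4 + 1/8·3 = 2.375 bits.

2.375 bits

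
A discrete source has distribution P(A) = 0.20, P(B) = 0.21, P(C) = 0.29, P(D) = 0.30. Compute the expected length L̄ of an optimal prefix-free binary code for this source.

2 bits/symbol

Repeatedly combine the two least-probable nodes; the expected code length is the sum of the merged weights.
merge 1/5 + 21/100 → 41/100
merge 29/100 + 3/10 → 59/100
merge 41/100 + 59/100 → 1
L = 41/100 + 59/100 + 1 = 2 bits/symbol.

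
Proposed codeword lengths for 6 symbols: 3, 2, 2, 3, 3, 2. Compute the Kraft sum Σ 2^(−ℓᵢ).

With common denominator 2^3 = 8: Σ 2^(−ℓᵢ) = 1/8 + 2/8 + 2/8 + 1/8 + 1/8 + 2/8 = 9/8 = 1.125.

1.125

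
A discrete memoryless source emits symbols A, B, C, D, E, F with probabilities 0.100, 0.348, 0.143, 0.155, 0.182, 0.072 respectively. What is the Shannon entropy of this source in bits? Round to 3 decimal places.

H = −Σ pᵢ log₂ pᵢ.
−0.100·log₂(0.100) = 0.3322
−0.348·log₂(0.348) = 0.5299
−0.143·log₂(0.143) = 0.4012
−0.155·log₂(0.155) = 0.4169
−0.182·log₂(0.182) = 0.4474
−0.072·log₂(0.072) = 0.2733
Sum ≈ 2.4009 → 2.401 bits.

2.401 bits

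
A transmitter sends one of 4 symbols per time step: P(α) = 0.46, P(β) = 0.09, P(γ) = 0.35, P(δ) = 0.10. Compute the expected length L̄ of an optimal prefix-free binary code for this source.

1.73 bits/symbol

Repeatedly combine the two least-probable nodes; the expected code length is the sum of the merged weights.
merge 9/100 + 1/10 → 19/100
merge 19/100 + 7/20 → 27/50
merge 23/50 + 27/50 → 1
L = 19/100 + 27/50 + 1 = 173/100 = 1.73 bits/symbol.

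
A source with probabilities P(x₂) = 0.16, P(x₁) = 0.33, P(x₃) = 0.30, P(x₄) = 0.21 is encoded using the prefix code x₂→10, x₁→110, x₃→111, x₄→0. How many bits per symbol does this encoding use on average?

2.42 bits/symbol

L̄ = Σ pᵢ·ℓᵢ = 0.16·2 + 0.33·3 + 0.30·3 + 0.21·1 = 2.42 bits/symbol.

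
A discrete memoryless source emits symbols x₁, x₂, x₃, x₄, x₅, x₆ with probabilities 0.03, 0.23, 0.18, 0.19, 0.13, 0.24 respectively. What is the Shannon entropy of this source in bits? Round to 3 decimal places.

H = −Σ pᵢ log₂ pᵢ.
−0.03·log₂(0.03) = 0.1518
−0.23·log₂(0.23) = 0.4877
−0.18·log₂(0.18) = 0.4453
−0.19·log₂(0.19) = 0.4552
−0.13·log₂(0.13) = 0.3826
−0.24·log₂(0.24) = 0.4941
Sum ≈ 2.4167 → 2.417 bits.

2.417 bits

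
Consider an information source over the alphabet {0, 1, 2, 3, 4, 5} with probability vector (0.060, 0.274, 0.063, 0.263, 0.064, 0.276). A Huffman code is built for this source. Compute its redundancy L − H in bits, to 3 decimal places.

0.030 bits

Entropy H = −Σ p log₂ p ≈ 2.2798 bits.
Huffman merges: 3/50+63/1000→123/1000; 8/125+123/1000→187/1000; 187/1000+263/1000→9/20; 137/500+69/250→11/20; 9/20+11/20→1. L = 231/100 ≈ 2.3100.
L − H = 2.3100 − 2.2798 = 0.030 bits.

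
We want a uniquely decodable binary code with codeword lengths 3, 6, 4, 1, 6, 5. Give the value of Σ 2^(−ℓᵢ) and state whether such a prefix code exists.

With common denominator 2^6 = 64: Σ 2^(−ℓᵢ) = 8/64 + 1/64 + 4/64 + 32/64 + 1/64 + 2/64 = 48/64 = 0.75.
Kraft's inequality requires Σ ≤ 1; here Σ = 0.75 ≤ 1, so such a prefix code exists.

0.75; yes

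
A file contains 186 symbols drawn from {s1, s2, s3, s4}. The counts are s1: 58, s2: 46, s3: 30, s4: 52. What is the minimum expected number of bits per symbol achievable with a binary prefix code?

Probabilities are the counts divided by 186.
Repeatedly combine the two least-probable nodes; the expected code length is the sum of the merged weights.
merge 5/31 + 23/93 → 38/93
merge 26/93 + 29/93 → 55/93
merge 38/93 + 55/93 → 1
L = 38/93 + 55/93 + 1 = 2 bits/symbol.

2 bits/symbol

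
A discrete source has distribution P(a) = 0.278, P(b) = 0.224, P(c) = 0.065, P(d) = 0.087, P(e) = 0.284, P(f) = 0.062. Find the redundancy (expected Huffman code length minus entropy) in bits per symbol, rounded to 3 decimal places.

0.017 bits

Entropy H = −Σ p log₂ p ≈ 2.3242 bits.
Huffman merges: 31/500+13/200→127/1000; 87/1000+127/1000→107/500; 107/500+28/125→219/500; 139/500+71/250→281/500; 219/500+281/500→1. L = 2341/1000 ≈ 2.3410.
L − H = 2.3410 − 2.3242 = 0.017 bits.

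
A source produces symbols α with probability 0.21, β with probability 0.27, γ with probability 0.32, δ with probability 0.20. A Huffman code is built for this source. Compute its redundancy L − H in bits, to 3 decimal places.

Entropy H = −Σ p log₂ p ≈ 1.9733 bits.
Huffman merges: 1/5+21/100→41/100; 27/100+8/25→59/100; 41/100+59/100→1. L = 2 ≈ 2.0000.
L − H = 2.0000 − 1.9733 = 0.027 bits.

0.027 bits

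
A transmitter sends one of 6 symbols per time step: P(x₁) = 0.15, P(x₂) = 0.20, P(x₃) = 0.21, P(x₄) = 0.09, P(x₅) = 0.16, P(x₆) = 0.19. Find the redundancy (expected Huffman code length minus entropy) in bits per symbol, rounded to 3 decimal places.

0.051 bits

Entropy H = −Σ p log₂ p ≈ 2.5387 bits.
Huffman merges: 9/100+3/20→6/25; 4/25+19/100→7/20; 1/5+21/100→41/100; 6/25+7/20→59/100; 41/100+59/100→1. L = 259/100 ≈ 2.5900.
L − H = 2.5900 − 2.5387 = 0.051 bits.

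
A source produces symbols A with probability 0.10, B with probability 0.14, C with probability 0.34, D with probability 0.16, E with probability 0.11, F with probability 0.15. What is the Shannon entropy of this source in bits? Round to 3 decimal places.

H = −Σ pᵢ log₂ pᵢ.
−0.10·log₂(0.10) = 0.3322
−0.14·log₂(0.14) = 0.3971
−0.34·log₂(0.34) = 0.5292
−0.16·log₂(0.16) = 0.4230
−0.11·log₂(0.11) = 0.3503
−0.15·log₂(0.15) = 0.4105
Sum ≈ 2.4423 → 2.442 bits.

2.442 bits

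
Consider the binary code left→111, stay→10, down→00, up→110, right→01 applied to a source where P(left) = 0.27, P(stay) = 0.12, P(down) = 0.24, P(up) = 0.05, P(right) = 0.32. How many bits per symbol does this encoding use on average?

2.32 bits/symbol

L̄ = Σ pᵢ·ℓᵢ = 0.27·3 + 0.12·2 + 0.24·2 + 0.05·3 + 0.32·2 = 2.32 bits/symbol.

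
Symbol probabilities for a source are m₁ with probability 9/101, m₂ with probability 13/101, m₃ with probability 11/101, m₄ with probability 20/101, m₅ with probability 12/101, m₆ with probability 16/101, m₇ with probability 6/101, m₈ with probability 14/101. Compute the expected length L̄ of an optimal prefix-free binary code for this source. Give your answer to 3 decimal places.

2.950 bits/symbol

Repeatedly combine the two least-probable nodes; the expected code length is the sum of the merged weights.
merge 6/101 + 9/101 → 15/101
merge 11/101 + 12/101 → 23/101
merge 13/101 + 14/101 → 27/101
merge 15/101 + 16/101 → 31/101
merge 20/101 + 23/101 → 43/101
merge 27/101 + 31/101 → 58/101
merge 43/101 + 58/101 → 1
L = 15/101 + 23/101 + 27/101 + 31/101 + 43/101 + 58/101 + 1 = 298/101 ≈ 2.950 bits/symbol.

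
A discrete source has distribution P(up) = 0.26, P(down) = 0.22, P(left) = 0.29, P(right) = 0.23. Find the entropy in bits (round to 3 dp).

1.991 bits

H = −Σ pᵢ log₂ pᵢ.
−0.26·log₂(0.26) = 0.5053
−0.22·log₂(0.22) = 0.4806
−0.29·log₂(0.29) = 0.5179
−0.23·log₂(0.23) = 0.4877
Sum ≈ 1.9914 → 1.991 bits.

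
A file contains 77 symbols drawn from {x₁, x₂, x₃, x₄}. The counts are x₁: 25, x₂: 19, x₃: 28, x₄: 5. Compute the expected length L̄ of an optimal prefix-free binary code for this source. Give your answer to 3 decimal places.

Probabilities are the counts divided by 77.
Repeatedly combine the two least-probable nodes; the expected code length is the sum of the merged weights.
merge 5/77 + 19/77 → 24/77
merge 24/77 + 25/77 → 7/11
merge 4/11 + 7/11 → 1
L = 24/77 + 7/11 + 1 = 150/77 ≈ 1.948 bits/symbol.

1.948 bits/symbol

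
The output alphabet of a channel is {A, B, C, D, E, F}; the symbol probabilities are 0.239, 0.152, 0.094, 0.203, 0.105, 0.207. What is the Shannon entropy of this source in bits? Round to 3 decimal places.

H = −Σ pᵢ log₂ pᵢ.
−0.239·log₂(0.239) = 0.4935
−0.152·log₂(0.152) = 0.4131
−0.094·log₂(0.094) = 0.3207
−0.203·log₂(0.203) = 0.4670
−0.105·log₂(0.105) = 0.3414
−0.207·log₂(0.207) = 0.4704
Sum ≈ 2.5061 → 2.506 bits.

2.506 bits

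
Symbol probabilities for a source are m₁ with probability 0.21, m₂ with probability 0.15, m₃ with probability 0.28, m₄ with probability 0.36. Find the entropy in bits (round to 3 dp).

1.928 bits

H = −Σ pᵢ log₂ pᵢ.
−0.21·log₂(0.21) = 0.4728
−0.15·log₂(0.15) = 0.4105
−0.28·log₂(0.28) = 0.5142
−0.36·log₂(0.36) = 0.5306
Sum ≈ 1.9282 → 1.928 bits.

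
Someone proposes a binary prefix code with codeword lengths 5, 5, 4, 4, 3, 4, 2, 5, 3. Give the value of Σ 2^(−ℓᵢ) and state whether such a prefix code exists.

With common denominator 2^5 = 32: Σ 2^(−ℓᵢ) = 1/32 + 1/32 + 2/32 + 2/32 + 4/32 + 2/32 + 8/32 + 1/32 + 4/32 = 25/32 = 0.78125.
Kraft's inequality requires Σ ≤ 1; here Σ = 0.78125 ≤ 1, so such a prefix code exists.

0.78125; yes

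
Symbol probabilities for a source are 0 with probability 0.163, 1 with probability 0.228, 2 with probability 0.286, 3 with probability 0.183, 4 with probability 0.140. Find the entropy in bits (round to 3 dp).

2.275 bits

H = −Σ pᵢ log₂ pᵢ.
−0.163·log₂(0.163) = 0.4266
−0.228·log₂(0.228) = 0.4863
−0.286·log₂(0.286) = 0.5165
−0.183·log₂(0.183) = 0.4484
−0.140·log₂(0.140) = 0.3971
Sum ≈ 2.2748 → 2.275 bits.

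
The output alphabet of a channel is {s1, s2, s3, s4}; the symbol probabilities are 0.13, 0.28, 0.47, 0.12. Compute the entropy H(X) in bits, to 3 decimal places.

H = −Σ pᵢ log₂ pᵢ.
−0.13·log₂(0.13) = 0.3826
−0.28·log₂(0.28) = 0.5142
−0.47·log₂(0.47) = 0.5120
−0.12·log₂(0.12) = 0.3671
Sum ≈ 1.7759 → 1.776 bits.

1.776 bits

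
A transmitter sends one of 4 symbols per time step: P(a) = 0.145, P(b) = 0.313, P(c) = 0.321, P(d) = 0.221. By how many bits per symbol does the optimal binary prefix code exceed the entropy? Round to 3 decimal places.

Entropy H = −Σ p log₂ p ≈ 1.9360 bits.
Huffman merges: 29/200+221/1000→183/500; 313/1000+321/1000→317/500; 183/500+317/500→1. L = 2 ≈ 2.0000.
L − H = 2.0000 − 1.9360 = 0.064 bits.

0.064 bits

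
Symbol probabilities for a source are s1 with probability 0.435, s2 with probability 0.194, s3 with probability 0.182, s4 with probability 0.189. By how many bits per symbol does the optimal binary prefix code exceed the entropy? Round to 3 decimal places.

0.053 bits

Entropy H = −Σ p log₂ p ≈ 1.8830 bits.
Huffman merges: 91/500+189/1000→371/1000; 97/500+371/1000→113/200; 87/200+113/200→1. L = 242/125 ≈ 1.9360.
L − H = 1.9360 − 1.8830 = 0.053 bits.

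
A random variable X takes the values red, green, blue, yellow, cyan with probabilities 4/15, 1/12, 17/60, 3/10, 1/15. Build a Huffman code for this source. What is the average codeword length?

2.15 bits/symbol

Repeatedly combine the two least-probable nodes; the expected code length is the sum of the merged weights.
merge 1/15 + 1/12 → 3/20
merge 3/20 + 4/15 → 5/12
merge 17/60 + 3/10 → 7/12
merge 5/12 + 7/12 → 1
L = 3/20 + 5/12 + 7/12 + 1 = 43/20 = 2.15 bits/symbol.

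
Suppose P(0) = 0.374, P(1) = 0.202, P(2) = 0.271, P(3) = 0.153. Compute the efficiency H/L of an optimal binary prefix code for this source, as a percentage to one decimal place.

97.0%

Entropy H = −Σ p log₂ p ≈ 1.9216 bits.
Huffman merges: 153/1000+101/500→71/200; 271/1000+71/200→313/500; 187/500+313/500→1. L = 1981/1000 ≈ 1.9810.
Efficiency = H/L = 1.9216/1.9810 = 97.0%.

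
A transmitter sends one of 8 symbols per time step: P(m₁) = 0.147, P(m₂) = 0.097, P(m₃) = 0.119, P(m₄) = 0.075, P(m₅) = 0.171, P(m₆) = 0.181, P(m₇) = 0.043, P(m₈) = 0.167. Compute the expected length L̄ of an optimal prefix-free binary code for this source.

Repeatedly combine the two least-probable nodes; the expected code length is the sum of the merged weights.
merge 43/1000 + 3/40 → 59/500
merge 97/1000 + 59/500 → 43/200
merge 119/1000 + 147/1000 → 133/500
merge 167/1000 + 171/1000 → 169/500
merge 181/1000 + 43/200 → 99/250
merge 133/500 + 169/500 → 151/250
merge 99/250 + 151/250 → 1
L = 59/500 + 43/200 + 133/500 + 169/500 + 99/250 + 151/250 + 1 = 2937/1000 = 2.937 bits/symbol.

2.937 bits/symbol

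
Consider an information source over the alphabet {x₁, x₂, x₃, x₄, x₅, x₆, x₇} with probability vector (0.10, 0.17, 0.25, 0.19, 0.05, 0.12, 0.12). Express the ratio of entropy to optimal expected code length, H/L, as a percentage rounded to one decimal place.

Entropy H = −Σ p log₂ p ≈ 2.6722 bits.
Huffman merges: 1/20+1/10→3/20; 3/25+3/25→6/25; 3/20+17/100→8/25; 19/100+6/25→43/100; 1/4+8/25→57/100; 43/100+57/100→1. L = 271/100 ≈ 2.7100.
Efficiency = H/L = 2.6722/2.7100 = 98.6%.

98.6%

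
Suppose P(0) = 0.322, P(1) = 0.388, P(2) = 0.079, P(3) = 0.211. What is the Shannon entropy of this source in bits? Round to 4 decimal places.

H = −Σ pᵢ log₂ pᵢ.
−0.322·log₂(0.322) = 0.5264
−0.388·log₂(0.388) = 0.5300
−0.079·log₂(0.079) = 0.2893
−0.211·log₂(0.211) = 0.4736
Sum ≈ 1.8193 → 1.8193 bits.

1.8193 bits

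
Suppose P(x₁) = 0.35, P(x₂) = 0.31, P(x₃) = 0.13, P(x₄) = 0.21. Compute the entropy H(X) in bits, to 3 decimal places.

H = −Σ pᵢ log₂ pᵢ.
−0.35·log₂(0.35) = 0.5301
−0.31·log₂(0.31) = 0.5238
−0.13·log₂(0.13) = 0.3826
−0.21·log₂(0.21) = 0.4728
Sum ≈ 1.9094 → 1.909 bits.

1.909 bits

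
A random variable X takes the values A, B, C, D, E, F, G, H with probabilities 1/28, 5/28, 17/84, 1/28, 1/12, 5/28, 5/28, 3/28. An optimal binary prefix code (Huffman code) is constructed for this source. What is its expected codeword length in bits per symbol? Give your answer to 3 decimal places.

Repeatedly combine the two least-probable nodes; the expected code length is the sum of the merged weights.
merge 1/28 + 1/28 → 1/14
merge 1/14 + 1/12 → 13/84
merge 3/28 + 13/84 → 11/42
merge 5/28 + 5/28 → 5/14
merge 5/28 + 17/84 → 8/21
merge 11/42 + 5/14 → 13/21
merge 8/21 + 13/21 → 1
L = 1/14 + 13/84 + 11/42 + 5/14 + 8/21 + 13/21 + 1 = 239/84 ≈ 2.845 bits/symbol.

2.845 bits/symbol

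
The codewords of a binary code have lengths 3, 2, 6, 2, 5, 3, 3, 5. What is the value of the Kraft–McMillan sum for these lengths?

With common denominator 2^6 = 64: Σ 2^(−ℓᵢ) = 8/64 + 16/64 + 1/64 + 16/64 + 2/64 + 8/64 + 8/64 + 2/64 = 61/64 = 0.953125.

0.953125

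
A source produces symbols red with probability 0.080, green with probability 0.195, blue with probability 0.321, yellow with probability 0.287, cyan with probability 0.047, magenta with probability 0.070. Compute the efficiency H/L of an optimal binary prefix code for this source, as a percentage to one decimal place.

Entropy H = −Σ p log₂ p ≈ 2.2704 bits.
Huffman merges: 47/1000+7/100→117/1000; 2/25+117/1000→197/1000; 39/200+197/1000→49/125; 287/1000+321/1000→76/125; 49/125+76/125→1. L = 1157/500 ≈ 2.3140.
Efficiency = H/L = 2.2704/2.3140 = 98.1%.

98.1%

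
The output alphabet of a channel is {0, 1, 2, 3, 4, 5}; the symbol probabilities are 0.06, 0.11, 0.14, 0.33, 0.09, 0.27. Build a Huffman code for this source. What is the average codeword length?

2.4 bits/symbol

Repeatedly combine the two least-probable nodes; the expected code length is the sum of the merged weights.
merge 3/50 + 9/100 → 3/20
merge 11/100 + 7/50 → 1/4
merge 3/20 + 1/4 → 2/5
merge 27/100 + 33/100 → 3/5
merge 2/5 + 3/5 → 1
L = 3/20 + 1/4 + 2/5 + 3/5 + 1 = 12/5 = 2.4 bits/symbol.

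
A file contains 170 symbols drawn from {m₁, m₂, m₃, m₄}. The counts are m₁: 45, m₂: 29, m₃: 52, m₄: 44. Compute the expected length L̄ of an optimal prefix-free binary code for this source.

Probabilities are the counts divided by 170.
Repeatedly combine the two least-probable nodes; the expected code length is the sum of the merged weights.
merge 29/170 + 22/85 → 73/170
merge 9/34 + 26/85 → 97/170
merge 73/170 + 97/170 → 1
L = 73/170 + 97/170 + 1 = 2 bits/symbol.

2 bits/symbol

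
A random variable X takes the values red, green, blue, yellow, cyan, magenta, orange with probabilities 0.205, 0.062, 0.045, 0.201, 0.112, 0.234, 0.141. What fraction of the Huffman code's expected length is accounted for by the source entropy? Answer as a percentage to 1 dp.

98.4%

Entropy H = −Σ p log₂ p ≈ 2.6266 bits.
Huffman merges: 9/200+31/500→107/1000; 107/1000+14/125→219/1000; 141/1000+201/1000→171/500; 41/200+219/1000→53/125; 117/500+171/500→72/125; 53/125+72/125→1. L = 667/250 ≈ 2.6680.
Efficiency = H/L = 2.6266/2.6680 = 98.4%.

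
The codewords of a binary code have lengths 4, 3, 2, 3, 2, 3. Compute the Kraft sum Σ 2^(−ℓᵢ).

With common denominator 2^4 = 16: Σ 2^(−ℓᵢ) = 1/16 + 2/16 + 4/16 + 2/16 + 4/16 + 2/16 = 15/16 = 0.9375.

0.9375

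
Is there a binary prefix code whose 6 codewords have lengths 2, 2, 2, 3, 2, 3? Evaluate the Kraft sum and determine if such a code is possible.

With common denominator 2^3 = 8: Σ 2^(−ℓᵢ) = 2/8 + 2/8 + 2/8 + 1/8 + 2/8 + 1/8 = 10/8 = 1.25.
Kraft's inequality requires Σ ≤ 1; here Σ = 1.25 > 1, so no such prefix code exists.

1.25; no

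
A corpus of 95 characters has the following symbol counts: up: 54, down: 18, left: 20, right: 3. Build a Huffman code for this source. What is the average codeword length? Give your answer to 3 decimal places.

Probabilities are the counts divided by 95.
Repeatedly combine the two least-probable nodes; the expected code length is the sum of the merged weights.
merge 3/95 + 18/95 → 21/95
merge 4/19 + 21/95 → 41/95
merge 41/95 + 54/95 → 1
L = 21/95 + 41/95 + 1 = 157/95 ≈ 1.653 bits/symbol.

1.653 bits/symbol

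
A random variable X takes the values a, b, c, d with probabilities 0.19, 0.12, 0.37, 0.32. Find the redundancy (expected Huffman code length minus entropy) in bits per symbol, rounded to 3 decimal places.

Entropy H = −Σ p log₂ p ≈ 1.8791 bits.
Huffman merges: 3/25+19/100→31/100; 31/100+8/25→63/100; 37/100+63/100→1. L = 97/50 ≈ 1.9400.
L − H = 1.9400 − 1.8791 = 0.061 bits.

0.061 bits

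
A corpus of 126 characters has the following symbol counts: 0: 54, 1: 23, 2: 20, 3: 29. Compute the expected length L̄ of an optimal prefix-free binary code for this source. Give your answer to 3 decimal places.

1.913 bits/symbol

Probabilities are the counts divided by 126.
Repeatedly combine the two least-probable nodes; the expected code length is the sum of the merged weights.
merge 10/63 + 23/126 → 43/126
merge 29/126 + 43/126 → 4/7
merge 3/7 + 4/7 → 1
L = 43/126 + 4/7 + 1 = 241/126 ≈ 1.913 bits/symbol.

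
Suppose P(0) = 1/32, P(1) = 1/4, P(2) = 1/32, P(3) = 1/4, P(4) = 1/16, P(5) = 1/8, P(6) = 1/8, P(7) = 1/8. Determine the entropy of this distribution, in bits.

Each probability is a power of 1/2, so log₂(1/p) is an integer.
H = Σ p·log₂(1/p) = 1/32·5 + 1/4·2 + 1/32·5 + 1/4·2 + 1/16·4 + 1/8·3 + 1/8·3 + 1/8·3 = 2.6875 bits.

2.6875 bits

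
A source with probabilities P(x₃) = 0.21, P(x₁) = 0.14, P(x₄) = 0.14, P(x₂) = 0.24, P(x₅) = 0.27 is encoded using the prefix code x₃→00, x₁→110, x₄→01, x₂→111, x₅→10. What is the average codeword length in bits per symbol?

2.38 bits/symbol

L̄ = Σ pᵢ·ℓᵢ = 0.21·2 + 0.14·3 + 0.14·2 + 0.24·3 + 0.27·2 = 2.38 bits/symbol.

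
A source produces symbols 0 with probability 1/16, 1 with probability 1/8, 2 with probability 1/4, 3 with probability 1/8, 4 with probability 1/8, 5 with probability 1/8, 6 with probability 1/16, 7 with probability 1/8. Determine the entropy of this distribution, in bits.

2.875 bits

Each probability is a power of 1/2, so log₂(1/p) is an integer.
H = Σ p·log₂(1/p) = 1/16·4 + 1/8·3 + 1/4·2 + 1/8·3 + 1/8·3 + 1/8·3 + 1/16·4 + 1/8·3 = 2.875 bits.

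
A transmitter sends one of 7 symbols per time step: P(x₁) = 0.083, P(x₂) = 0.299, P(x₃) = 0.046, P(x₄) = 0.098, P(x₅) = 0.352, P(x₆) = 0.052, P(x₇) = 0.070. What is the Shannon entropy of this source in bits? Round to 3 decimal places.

H = −Σ pᵢ log₂ pᵢ.
−0.083·log₂(0.083) = 0.2980
−0.299·log₂(0.299) = 0.5208
−0.046·log₂(0.046) = 0.2043
−0.098·log₂(0.098) = 0.3284
−0.352·log₂(0.352) = 0.5302
−0.052·log₂(0.052) = 0.2218
−0.070·log₂(0.070) = 0.2686
Sum ≈ 2.3722 → 2.372 bits.

2.372 bits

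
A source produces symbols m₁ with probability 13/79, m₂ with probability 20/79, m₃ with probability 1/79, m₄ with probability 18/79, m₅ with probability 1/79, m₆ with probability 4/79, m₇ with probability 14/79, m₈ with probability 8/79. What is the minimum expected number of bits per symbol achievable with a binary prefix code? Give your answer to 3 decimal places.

2.620 bits/symbol

Repeatedly combine the two least-probable nodes; the expected code length is the sum of the merged weights.
merge 1/79 + 1/79 → 2/79
merge 2/79 + 4/79 → 6/79
merge 6/79 + 8/79 → 14/79
merge 13/79 + 14/79 → 27/79
merge 14/79 + 18/79 → 32/79
merge 20/79 + 27/79 → 47/79
merge 32/79 + 47/79 → 1
L = 2/79 + 6/79 + 14/79 + 27/79 + 32/79 + 47/79 + 1 = 207/79 ≈ 2.620 bits/symbol.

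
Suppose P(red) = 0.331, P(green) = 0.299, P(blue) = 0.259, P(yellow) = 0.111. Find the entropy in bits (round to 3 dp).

H = −Σ pᵢ log₂ pᵢ.
−0.331·log₂(0.331) = 0.5280
−0.299·log₂(0.299) = 0.5208
−0.259·log₂(0.259) = 0.5048
−0.111·log₂(0.111) = 0.3520
Sum ≈ 1.9056 → 1.906 bits.

1.906 bits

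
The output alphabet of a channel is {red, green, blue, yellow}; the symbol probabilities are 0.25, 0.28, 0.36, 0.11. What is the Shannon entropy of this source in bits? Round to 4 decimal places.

1.8951 bits

H = −Σ pᵢ log₂ pᵢ.
−0.25·log₂(0.25) = 0.5000
−0.28·log₂(0.28) = 0.5142
−0.36·log₂(0.36) = 0.5306
−0.11·log₂(0.11) = 0.3503
Sum ≈ 1.8951 → 1.8951 bits.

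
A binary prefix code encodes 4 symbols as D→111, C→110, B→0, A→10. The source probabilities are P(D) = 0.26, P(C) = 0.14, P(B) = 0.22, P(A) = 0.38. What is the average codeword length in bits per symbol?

L̄ = Σ pᵢ·ℓᵢ = 0.26·3 + 0.14·3 + 0.22·1 + 0.38·2 = 2.18 bits/symbol.

2.18 bits/symbol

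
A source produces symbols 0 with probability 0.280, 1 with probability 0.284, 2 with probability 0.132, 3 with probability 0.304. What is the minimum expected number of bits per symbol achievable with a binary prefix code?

Repeatedly combine the two least-probable nodes; the expected code length is the sum of the merged weights.
merge 33/250 + 7/25 → 103/250
merge 71/250 + 38/125 → 147/250
merge 103/250 + 147/250 → 1
L = 103/250 + 147/250 + 1 = 2 bits/symbol.

2 bits/symbol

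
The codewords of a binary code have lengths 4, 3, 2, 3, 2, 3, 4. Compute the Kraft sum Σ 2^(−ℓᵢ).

With common denominator 2^4 = 16: Σ 2^(−ℓᵢ) = 1/16 + 2/16 + 4/16 + 2/16 + 4/16 + 2/16 + 1/16 = 16/16 = 1.

1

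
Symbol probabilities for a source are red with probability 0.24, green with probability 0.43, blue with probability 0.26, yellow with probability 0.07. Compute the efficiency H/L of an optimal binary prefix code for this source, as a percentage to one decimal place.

Entropy H = −Σ p log₂ p ≈ 1.7915 bits.
Huffman merges: 7/100+6/25→31/100; 13/50+31/100→57/100; 43/100+57/100→1. L = 47/25 ≈ 1.8800.
Efficiency = H/L = 1.7915/1.8800 = 95.3%.

95.3%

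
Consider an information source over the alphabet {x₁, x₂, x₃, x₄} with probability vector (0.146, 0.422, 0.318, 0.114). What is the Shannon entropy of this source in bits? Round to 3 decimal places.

1.813 bits

H = −Σ pᵢ log₂ pᵢ.
−0.146·log₂(0.146) = 0.4053
−0.422·log₂(0.422) = 0.5253
−0.318·log₂(0.318) = 0.5256
−0.114·log₂(0.114) = 0.3571
Sum ≈ 1.8133 → 1.813 bits.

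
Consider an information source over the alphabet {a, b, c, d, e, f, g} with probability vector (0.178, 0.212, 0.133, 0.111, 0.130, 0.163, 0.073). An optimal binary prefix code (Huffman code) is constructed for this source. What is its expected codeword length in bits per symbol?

Repeatedly combine the two least-probable nodes; the expected code length is the sum of the merged weights.
merge 73/1000 + 111/1000 → 23/125
merge 13/100 + 133/1000 → 263/1000
merge 163/1000 + 89/500 → 341/1000
merge 23/125 + 53/250 → 99/250
merge 263/1000 + 341/1000 → 151/250
merge 99/250 + 151/250 → 1
L = 23/125 + 263/1000 + 341/1000 + 99/250 + 151/250 + 1 = 697/250 = 2.788 bits/symbol.

2.788 bits/symbol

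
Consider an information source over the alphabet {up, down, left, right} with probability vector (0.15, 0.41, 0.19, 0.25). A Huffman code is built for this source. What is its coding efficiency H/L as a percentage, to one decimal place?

Entropy H = −Σ p log₂ p ≈ 1.8932 bits.
Huffman merges: 3/20+19/100→17/50; 1/4+17/50→59/100; 41/100+59/100→1. L = 193/100 ≈ 1.9300.
Efficiency = H/L = 1.8932/1.9300 = 98.1%.

98.1%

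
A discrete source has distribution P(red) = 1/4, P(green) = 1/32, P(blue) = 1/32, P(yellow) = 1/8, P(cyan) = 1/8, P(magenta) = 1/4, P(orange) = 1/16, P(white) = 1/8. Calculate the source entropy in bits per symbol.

2.6875 bits

Each probability is a power of 1/2, so log₂(1/p) is an integer.
H = Σ p·log₂(1/p) = 1/4·2 + 1/32·5 + 1/32·5 + 1/8·3 + 1/8·3 + 1/4·2 + 1/16·4 + 1/8·3 = 2.6875 bits.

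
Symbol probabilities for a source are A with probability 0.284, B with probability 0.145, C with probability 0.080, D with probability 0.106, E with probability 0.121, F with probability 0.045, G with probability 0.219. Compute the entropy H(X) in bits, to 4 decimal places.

H = −Σ pᵢ log₂ pᵢ.
−0.284·log₂(0.284) = 0.5158
−0.145·log₂(0.145) = 0.4040
−0.080·log₂(0.080) = 0.2915
−0.106·log₂(0.106) = 0.3432
−0.121·log₂(0.121) = 0.3687
−0.045·log₂(0.045) = 0.2013
−0.219·log₂(0.219) = 0.4798
Sum ≈ 2.6043 → 2.6043 bits.

2.6043 bits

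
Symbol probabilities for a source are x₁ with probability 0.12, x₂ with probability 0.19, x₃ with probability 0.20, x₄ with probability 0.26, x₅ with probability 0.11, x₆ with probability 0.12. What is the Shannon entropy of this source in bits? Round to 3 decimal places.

2.509 bits

H = −Σ pᵢ log₂ pᵢ.
−0.12·log₂(0.12) = 0.3671
−0.19·log₂(0.19) = 0.4552
−0.20·log₂(0.20) = 0.4644
−0.26·log₂(0.26) = 0.5053
−0.11·log₂(0.11) = 0.3503
−0.12·log₂(0.12) = 0.3671
Sum ≈ 2.5093 → 2.509 bits.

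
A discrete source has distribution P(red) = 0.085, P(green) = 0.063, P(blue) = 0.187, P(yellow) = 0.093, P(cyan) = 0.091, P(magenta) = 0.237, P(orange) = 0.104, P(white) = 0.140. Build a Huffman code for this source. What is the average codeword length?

2.908 bits/symbol

Repeatedly combine the two least-probable nodes; the expected code length is the sum of the merged weights.
merge 63/1000 + 17/200 → 37/250
merge 91/1000 + 93/1000 → 23/125
merge 13/125 + 7/50 → 61/250
merge 37/250 + 23/125 → 83/250
merge 187/1000 + 237/1000 → 53/125
merge 61/250 + 83/250 → 72/125
merge 53/125 + 72/125 → 1
L = 37/250 + 23/125 + 61/250 + 83/250 + 53/125 + 72/125 + 1 = 727/250 = 2.908 bits/symbol.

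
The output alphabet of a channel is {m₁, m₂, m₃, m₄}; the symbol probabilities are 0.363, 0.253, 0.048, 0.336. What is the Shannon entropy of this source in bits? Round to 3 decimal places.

H = −Σ pᵢ log₂ pᵢ.
−0.363·log₂(0.363) = 0.5307
−0.253·log₂(0.253) = 0.5016
−0.048·log₂(0.048) = 0.2103
−0.336·log₂(0.336) = 0.5287
Sum ≈ 1.7713 → 1.771 bits.

1.771 bits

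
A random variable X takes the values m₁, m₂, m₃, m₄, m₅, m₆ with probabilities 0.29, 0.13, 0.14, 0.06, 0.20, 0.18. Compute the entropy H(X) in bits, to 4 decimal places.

H = −Σ pᵢ log₂ pᵢ.
−0.29·log₂(0.29) = 0.5179
−0.13·log₂(0.13) = 0.3826
−0.14·log₂(0.14) = 0.3971
−0.06·log₂(0.06) = 0.2435
−0.20·log₂(0.20) = 0.4644
−0.18·log₂(0.18) = 0.4453
Sum ≈ 2.4509 → 2.4509 bits.

2.4509 bits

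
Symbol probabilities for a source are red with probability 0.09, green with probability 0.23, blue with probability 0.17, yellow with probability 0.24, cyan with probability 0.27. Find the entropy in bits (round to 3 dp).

H = −Σ pᵢ log₂ pᵢ.
−0.09·log₂(0.09) = 0.3127
−0.23·log₂(0.23) = 0.4877
−0.17·log₂(0.17) = 0.4346
−0.24·log₂(0.24) = 0.4941
−0.27·log₂(0.27) = 0.5100
Sum ≈ 2.2391 → 2.239 bits.

2.239 bits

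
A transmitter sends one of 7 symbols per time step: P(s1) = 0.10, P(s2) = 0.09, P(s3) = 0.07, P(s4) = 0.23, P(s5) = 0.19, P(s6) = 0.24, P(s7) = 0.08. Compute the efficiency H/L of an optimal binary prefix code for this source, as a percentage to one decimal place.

Entropy H = −Σ p log₂ p ≈ 2.6419 bits.
Huffman merges: 7/100+2/25→3/20; 9/100+1/10→19/100; 3/20+19/100→17/50; 19/100+23/100→21/50; 6/25+17/50→29/50; 21/50+29/50→1. L = 67/25 ≈ 2.6800.
Efficiency = H/L = 2.6419/2.6800 = 98.6%.

98.6%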